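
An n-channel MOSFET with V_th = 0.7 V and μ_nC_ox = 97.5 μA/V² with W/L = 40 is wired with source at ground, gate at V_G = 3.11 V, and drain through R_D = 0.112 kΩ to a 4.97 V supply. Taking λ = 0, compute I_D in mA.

V_GS = V_G = 3.11 V, so V_ov = 3.11 − 0.7 = 2.41 V.
k_n = μ_nC_ox · (W/L) = 3.9 mA/V².
Assume saturation: I_D = ½ k_n V_ov² = 0.5 × 3.9 × 2.41² = 11.3 mA, giving V_DS = V_DD − I_D R_D = 4.97 − 11.3 × 0.112 = 3.7 V.
V_DS = 3.7 V ≥ V_ov = 2.41 V, confirming saturation.

I_D = 11.3 mA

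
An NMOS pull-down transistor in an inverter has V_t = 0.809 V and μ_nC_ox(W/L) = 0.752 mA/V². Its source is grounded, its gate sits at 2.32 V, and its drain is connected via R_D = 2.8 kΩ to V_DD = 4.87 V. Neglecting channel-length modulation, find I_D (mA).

I_D = 0.858 mA

V_GS = V_G = 2.32 V, so V_ov = 2.32 − 0.809 = 1.51 V.
Assume saturation: I_D = ½ k_n V_ov² = 0.5 × 0.752 × 1.51² = 0.858 mA, giving V_DS = V_DD − I_D R_D = 4.87 − 0.858 × 2.8 = 2.47 V.
V_DS = 2.47 V ≥ V_ov = 1.51 V, confirming saturation.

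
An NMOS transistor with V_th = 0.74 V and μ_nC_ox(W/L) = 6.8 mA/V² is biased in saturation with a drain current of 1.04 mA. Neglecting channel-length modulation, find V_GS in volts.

In saturation I_D = ½ k_n (V_GS − V_th)², so V_GS − V_th = √(2 I_D / k_n) = √(2 × 1.04 / 6.8) = 0.553 V.
V_GS = 0.74 + 0.553 = 1.29 V.

V_GS = 1.29 V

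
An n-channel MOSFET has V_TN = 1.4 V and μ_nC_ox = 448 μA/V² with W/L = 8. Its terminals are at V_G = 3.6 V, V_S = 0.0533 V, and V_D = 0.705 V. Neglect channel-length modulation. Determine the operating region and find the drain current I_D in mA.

V_GS = V_G − V_S = 3.6 − 0.0533 = 3.55 V; V_DS = V_D − V_S = 0.705 − 0.0533 = 0.652 V.
k_n = μ_nC_ox · (W/L) = 3.584 mA/V².
V_ov = V_GS − V_TN = 3.55 − 1.4 = 2.15 V.
Since V_DS = 0.652 V < V_ov = 2.15 V, the device is in the triode region.
I_D = k_n [V_ov · V_DS − ½ V_DS²] = 3.584 × [2.15 × 0.652 − 0.5 × 0.652²] = 4.25 mA.

Triode; I_D = 4.25 mA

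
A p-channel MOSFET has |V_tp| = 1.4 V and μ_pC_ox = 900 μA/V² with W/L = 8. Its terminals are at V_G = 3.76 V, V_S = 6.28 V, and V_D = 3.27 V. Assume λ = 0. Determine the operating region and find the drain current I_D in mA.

V_SG = V_S − V_G = 6.28 − 3.76 = 2.52 V; V_SD = V_S − V_D = 6.28 − 3.27 = 3.01 V.
k_p = μ_pC_ox · (W/L) = 7.2 mA/V².
V_ov = V_SG − |V_tp| = 2.52 − 1.4 = 1.12 V.
Since V_SD = 3.01 V ≥ V_ov = 1.12 V, the device is in saturation.
I_D = ½ k_p V_ov² = 0.5 × 7.2 × 1.12² = 4.52 mA.

Saturation; I_D = 4.52 mA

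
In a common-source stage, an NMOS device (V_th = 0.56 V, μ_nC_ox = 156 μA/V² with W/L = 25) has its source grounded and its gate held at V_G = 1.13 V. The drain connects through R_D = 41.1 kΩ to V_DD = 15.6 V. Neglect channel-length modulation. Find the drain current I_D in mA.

V_GS = V_G = 1.13 V, so V_ov = 1.13 − 0.56 = 0.57 V.
k_n = μ_nC_ox · (W/L) = 3.9 mA/V².
Assume saturation: I_D = ½ k_n V_ov² = 0.5 × 3.9 × 0.57² = 0.634 mA, giving V_DS = V_DD − I_D R_D = 15.6 − 0.634 × 41.1 = -10.4 V.
But -10.4 V < V_ov = 0.57 V, so the device is actually in triode.
In triode I_D = k_n[V_ov V_DS − ½ V_DS²] and I_D = (V_DD − V_DS)/R_D. Equating: 80.1 V_DS² − 92.37 V_DS + 15.6 = 0, giving V_DS = 0.206 V (the root below V_ov).
I_D = (15.6 − 0.206) / 41.1 = 0.375 mA.

I_D = 0.375 mA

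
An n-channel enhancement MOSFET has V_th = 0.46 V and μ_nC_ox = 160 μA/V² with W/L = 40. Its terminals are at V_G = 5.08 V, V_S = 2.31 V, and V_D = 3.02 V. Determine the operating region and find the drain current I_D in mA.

Triode; I_D = 8.88 mA

V_GS = V_G − V_S = 5.08 − 2.31 = 2.77 V; V_DS = V_D − V_S = 3.02 − 2.31 = 0.71 V.
k_n = μ_nC_ox · (W/L) = 6.4 mA/V².
V_ov = V_GS − V_th = 2.77 − 0.46 = 2.31 V.
Since V_DS = 0.71 V < V_ov = 2.31 V, the device is in the triode region.
I_D = k_n [V_ov · V_DS − ½ V_DS²] = 6.4 × [2.31 × 0.71 − 0.5 × 0.71²] = 8.88 mA.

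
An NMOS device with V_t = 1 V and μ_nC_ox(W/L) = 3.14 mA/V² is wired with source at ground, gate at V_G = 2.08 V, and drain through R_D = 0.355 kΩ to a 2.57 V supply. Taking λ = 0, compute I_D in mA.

I_D = 1.83 mA

V_GS = V_G = 2.08 V, so V_ov = 2.08 − 1 = 1.08 V.
Assume saturation: I_D = ½ k_n V_ov² = 0.5 × 3.14 × 1.08² = 1.83 mA, giving V_DS = V_DD − I_D R_D = 2.57 − 1.83 × 0.355 = 1.92 V.
V_DS = 1.92 V ≥ V_ov = 1.08 V, confirming saturation.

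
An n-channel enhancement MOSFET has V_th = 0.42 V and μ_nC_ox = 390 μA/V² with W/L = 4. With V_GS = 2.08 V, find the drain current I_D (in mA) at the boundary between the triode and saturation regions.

At the boundary V_DS = V_ov = V_GS − V_th = 2.08 − 0.42 = 1.66 V.
k_n = μ_nC_ox · (W/L) = 1.56 mA/V².
I_D = ½ k_n V_ov² = 0.5 × 1.56 × 1.66² = 2.15 mA.

I_D = 2.15 mA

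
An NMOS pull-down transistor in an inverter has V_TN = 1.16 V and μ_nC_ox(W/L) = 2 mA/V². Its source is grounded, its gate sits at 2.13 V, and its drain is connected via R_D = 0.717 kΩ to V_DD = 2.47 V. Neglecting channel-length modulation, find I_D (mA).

V_GS = V_G = 2.13 V, so V_ov = 2.13 − 1.16 = 0.97 V.
Assume saturation: I_D = ½ k_n V_ov² = 0.5 × 2 × 0.97² = 0.941 mA, giving V_DS = V_DD − I_D R_D = 2.47 − 0.941 × 0.717 = 1.8 V.
V_DS = 1.8 V ≥ V_ov = 0.97 V, confirming saturation.

I_D = 0.941 mA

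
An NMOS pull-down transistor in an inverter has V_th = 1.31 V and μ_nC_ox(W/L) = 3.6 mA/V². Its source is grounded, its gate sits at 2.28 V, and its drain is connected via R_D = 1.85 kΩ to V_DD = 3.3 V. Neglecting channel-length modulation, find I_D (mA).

V_GS = V_G = 2.28 V, so V_ov = 2.28 − 1.31 = 0.97 V.
Assume saturation: I_D = ½ k_n V_ov² = 0.5 × 3.6 × 0.97² = 1.69 mA, giving V_DS = V_DD − I_D R_D = 3.3 − 1.69 × 1.85 = 0.167 V.
But 0.167 V < V_ov = 0.97 V, so the device is actually in triode.
In triode I_D = k_n[V_ov V_DS − ½ V_DS²] and I_D = (V_DD − V_DS)/R_D. Equating: 3.33 V_DS² − 7.46 V_DS + 3.3 = 0, giving V_DS = 0.607 V (the root below V_ov).
I_D = (3.3 − 0.607) / 1.85 = 1.46 mA.

I_D = 1.46 mA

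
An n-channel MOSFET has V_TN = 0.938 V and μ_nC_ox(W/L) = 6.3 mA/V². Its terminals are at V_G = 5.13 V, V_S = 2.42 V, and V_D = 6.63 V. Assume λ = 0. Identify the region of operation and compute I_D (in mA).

V_GS = V_G − V_S = 5.13 − 2.42 = 2.71 V; V_DS = V_D − V_S = 6.63 − 2.42 = 4.21 V.
V_ov = V_GS − V_TN = 2.71 − 0.938 = 1.77 V.
Since V_DS = 4.21 V ≥ V_ov = 1.77 V, the device is in saturation.
I_D = ½ k_n V_ov² = 0.5 × 6.3 × 1.77² = 9.89 mA.

Saturation; I_D = 9.89 mA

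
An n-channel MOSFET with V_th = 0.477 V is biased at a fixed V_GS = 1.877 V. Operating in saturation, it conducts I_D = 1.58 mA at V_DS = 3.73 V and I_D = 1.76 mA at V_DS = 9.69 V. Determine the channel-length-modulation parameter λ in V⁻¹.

With V_GS fixed, I_D ∝ (1 + λ V_DS) in saturation, so I_D2/I_D1 = (1 + λ V_DS2)/(1 + λ V_DS1).
1.76/1.58 = 1.114 = (1 + 9.69 λ)/(1 + 3.73 λ).
Solving: λ (I_D1 V_DS2 − I_D2 V_DS1) = I_D2 − I_D1, so λ = (1.76 − 1.58) / (1.58 × 9.69 − 1.76 × 3.73) = 0.18 / 8.75 = 0.0206 V⁻¹.

λ = 0.0206 V⁻¹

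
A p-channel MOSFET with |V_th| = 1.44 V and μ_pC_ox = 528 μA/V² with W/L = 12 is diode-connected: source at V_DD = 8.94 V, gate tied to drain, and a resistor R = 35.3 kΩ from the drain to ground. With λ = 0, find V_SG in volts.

With gate tied to drain, V_SG = V_SD ≥ V_SG − |V_th|, so the device is in saturation.
k_p = μ_pC_ox · (W/L) = 6.336 mA/V².
KCL at the drain: ½ k_p (V_SG − |V_th|)² = (V_DD − V_SG)/R.
Let x = V_SG − 1.44. Then 112 x² + x − 7.5 = 0, giving x = 0.255 V (positive root), so V_SG = 1.69 V.
I_D = (V_DD − V_SG)/R = (8.94 − 1.69) / 35.3 = 0.205 mA.

V_SG = 1.69 V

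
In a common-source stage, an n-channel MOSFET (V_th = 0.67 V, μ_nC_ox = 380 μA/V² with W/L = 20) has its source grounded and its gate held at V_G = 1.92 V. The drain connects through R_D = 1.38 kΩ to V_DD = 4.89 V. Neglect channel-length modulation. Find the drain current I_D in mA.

I_D = 3.25 mA

V_GS = V_G = 1.92 V, so V_ov = 1.92 − 0.67 = 1.25 V.
k_n = μ_nC_ox · (W/L) = 7.6 mA/V².
Assume saturation: I_D = ½ k_n V_ov² = 0.5 × 7.6 × 1.25² = 5.94 mA, giving V_DS = V_DD − I_D R_D = 4.89 − 5.94 × 1.38 = -3.3 V.
But -3.3 V < V_ov = 1.25 V, so the device is actually in triode.
In triode I_D = k_n[V_ov V_DS − ½ V_DS²] and I_D = (V_DD − V_DS)/R_D. Equating: 5.24 V_DS² − 14.11 V_DS + 4.89 = 0, giving V_DS = 0.409 V (the root below V_ov).
I_D = (4.89 − 0.409) / 1.38 = 3.25 mA.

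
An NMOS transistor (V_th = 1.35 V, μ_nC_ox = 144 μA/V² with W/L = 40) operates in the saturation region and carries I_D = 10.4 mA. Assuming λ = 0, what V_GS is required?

V_GS = 3.25 V

k_n = μ_nC_ox · (W/L) = 5.76 mA/V².
In saturation I_D = ½ k_n (V_GS − V_th)², so V_GS − V_th = √(2 I_D / k_n) = √(2 × 10.4 / 5.76) = 1.9 V.
V_GS = 1.35 + 1.9 = 3.25 V.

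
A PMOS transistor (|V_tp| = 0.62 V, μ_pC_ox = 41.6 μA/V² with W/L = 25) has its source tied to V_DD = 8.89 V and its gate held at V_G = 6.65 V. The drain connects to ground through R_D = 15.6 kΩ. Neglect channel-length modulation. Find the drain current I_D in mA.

V_SG = V_DD − V_G = 8.89 − 6.65 = 2.24 V, so V_ov = 2.24 − 0.62 = 1.62 V.
k_p = μ_pC_ox · (W/L) = 1.04 mA/V².
Assume saturation: I_D = ½ k_p V_ov² = 0.5 × 1.04 × 1.62² = 1.36 mA, giving V_SD = V_DD − I_D R_D = 8.89 − 1.36 × 15.6 = -12.4 V.
But -12.4 V < V_ov = 1.62 V, so the device is actually in triode.
In triode I_D = k_p[V_ov V_SD − ½ V_SD²] and I_D = (V_DD − V_SD)/R_D. Equating: 8.11 V_SD² − 27.28 V_SD + 8.89 = 0, giving V_SD = 0.366 V (the root below V_ov).
I_D = (8.89 − 0.366) / 15.6 = 0.546 mA.

I_D = 0.546 mA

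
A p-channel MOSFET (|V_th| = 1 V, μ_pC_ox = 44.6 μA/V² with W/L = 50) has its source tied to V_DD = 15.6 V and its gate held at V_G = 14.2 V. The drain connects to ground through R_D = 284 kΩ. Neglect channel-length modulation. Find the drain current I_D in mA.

I_D = 0.0547 mA

V_SG = V_DD − V_G = 15.6 − 14.2 = 1.4 V, so V_ov = 1.4 − 1 = 0.4 V.
k_p = μ_pC_ox · (W/L) = 2.23 mA/V².
Assume saturation: I_D = ½ k_p V_ov² = 0.5 × 2.23 × 0.4² = 0.178 mA, giving V_SD = V_DD − I_D R_D = 15.6 − 0.178 × 284 = -35.1 V.
But -35.1 V < V_ov = 0.4 V, so the device is actually in triode.
In triode I_D = k_p[V_ov V_SD − ½ V_SD²] and I_D = (V_DD − V_SD)/R_D. Equating: 317 V_SD² − 254.3 V_SD + 15.6 = 0, giving V_SD = 0.0669 V (the root below V_ov).
I_D = (15.6 − 0.0669) / 284 = 0.0547 mA.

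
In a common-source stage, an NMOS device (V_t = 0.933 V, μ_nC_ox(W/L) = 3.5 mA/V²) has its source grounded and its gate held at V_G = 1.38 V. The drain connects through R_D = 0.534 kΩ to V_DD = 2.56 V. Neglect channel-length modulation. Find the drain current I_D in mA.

I_D = 0.350 mA

V_GS = V_G = 1.38 V, so V_ov = 1.38 − 0.933 = 0.447 V.
Assume saturation: I_D = ½ k_n V_ov² = 0.5 × 3.5 × 0.447² = 0.35 mA, giving V_DS = V_DD − I_D R_D = 2.56 − 0.35 × 0.534 = 2.37 V.
V_DS = 2.37 V ≥ V_ov = 0.447 V, confirming saturation.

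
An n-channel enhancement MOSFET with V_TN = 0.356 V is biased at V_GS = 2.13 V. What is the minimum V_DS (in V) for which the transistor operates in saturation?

V_DS,sat = 1.77 V

The boundary between triode and saturation is V_DS = V_GS − V_TN = V_ov.
V_ov = 2.13 − 0.356 = 1.77 V.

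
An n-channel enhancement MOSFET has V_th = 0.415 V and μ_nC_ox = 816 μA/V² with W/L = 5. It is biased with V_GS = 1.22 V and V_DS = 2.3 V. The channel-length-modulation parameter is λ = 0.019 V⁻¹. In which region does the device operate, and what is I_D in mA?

k_n = μ_nC_ox · (W/L) = 4.08 mA/V².
V_ov = V_GS − V_th = 1.22 − 0.415 = 0.805 V.
Since V_DS = 2.3 V ≥ V_ov = 0.805 V, the device is in saturation.
I_D = ½ k_n V_ov² (1 + λ V_DS) = 0.5 × 4.08 × 0.805² × (1 + 0.019 × 2.3) = 1.38 mA.

Saturation; I_D = 1.38 mA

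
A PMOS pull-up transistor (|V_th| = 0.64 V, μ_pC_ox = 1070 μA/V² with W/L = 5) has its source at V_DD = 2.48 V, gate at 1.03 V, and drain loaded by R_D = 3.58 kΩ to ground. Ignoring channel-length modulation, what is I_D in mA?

I_D = 0.646 mA

V_SG = V_DD − V_G = 2.48 − 1.03 = 1.45 V, so V_ov = 1.45 − 0.64 = 0.81 V.
k_p = μ_pC_ox · (W/L) = 5.35 mA/V².
Assume saturation: I_D = ½ k_p V_ov² = 0.5 × 5.35 × 0.81² = 1.76 mA, giving V_SD = V_DD − I_D R_D = 2.48 − 1.76 × 3.58 = -3.8 V.
But -3.8 V < V_ov = 0.81 V, so the device is actually in triode.
In triode I_D = k_p[V_ov V_SD − ½ V_SD²] and I_D = (V_DD − V_SD)/R_D. Equating: 9.58 V_SD² − 16.51 V_SD + 2.48 = 0, giving V_SD = 0.166 V (the root below V_ov).
I_D = (2.48 − 0.166) / 3.58 = 0.646 mA.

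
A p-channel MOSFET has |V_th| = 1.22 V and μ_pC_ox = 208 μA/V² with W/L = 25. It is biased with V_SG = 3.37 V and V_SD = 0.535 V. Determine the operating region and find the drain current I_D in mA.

Triode; I_D = 5.24 mA

k_p = μ_pC_ox · (W/L) = 5.2 mA/V².
V_ov = V_SG − |V_th| = 3.37 − 1.22 = 2.15 V.
Since V_SD = 0.535 V < V_ov = 2.15 V, the device is in the triode region.
I_D = k_p [V_ov · V_SD − ½ V_SD²] = 5.2 × [2.15 × 0.535 − 0.5 × 0.535²] = 5.24 mA.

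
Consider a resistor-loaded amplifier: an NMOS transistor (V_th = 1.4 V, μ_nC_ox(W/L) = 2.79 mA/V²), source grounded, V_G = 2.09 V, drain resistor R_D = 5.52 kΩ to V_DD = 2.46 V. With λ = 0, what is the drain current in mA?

V_GS = V_G = 2.09 V, so V_ov = 2.09 − 1.4 = 0.69 V.
Assume saturation: I_D = ½ k_n V_ov² = 0.5 × 2.79 × 0.69² = 0.664 mA, giving V_DS = V_DD − I_D R_D = 2.46 − 0.664 × 5.52 = -1.21 V.
But -1.21 V < V_ov = 0.69 V, so the device is actually in triode.
In triode I_D = k_n[V_ov V_DS − ½ V_DS²] and I_D = (V_DD − V_DS)/R_D. Equating: 7.7 V_DS² − 11.63 V_DS + 2.46 = 0, giving V_DS = 0.254 V (the root below V_ov).
I_D = (2.46 − 0.254) / 5.52 = 0.4 mA.

I_D = 0.400 mA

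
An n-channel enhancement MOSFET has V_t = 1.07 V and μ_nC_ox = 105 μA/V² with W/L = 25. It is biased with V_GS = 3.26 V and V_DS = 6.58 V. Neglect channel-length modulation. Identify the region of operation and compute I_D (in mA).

Saturation; I_D = 6.29 mA

k_n = μ_nC_ox · (W/L) = 2.625 mA/V².
V_ov = V_GS − V_t = 3.26 − 1.07 = 2.19 V.
Since V_DS = 6.58 V ≥ V_ov = 2.19 V, the device is in saturation.
I_D = ½ k_n V_ov² = 0.5 × 2.625 × 2.19² = 6.29 mA.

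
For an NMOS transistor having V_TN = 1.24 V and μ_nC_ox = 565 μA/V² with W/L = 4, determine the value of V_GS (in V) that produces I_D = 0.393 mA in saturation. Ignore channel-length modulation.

V_GS = 1.83 V

k_n = μ_nC_ox · (W/L) = 2.26 mA/V².
In saturation I_D = ½ k_n (V_GS − V_TN)², so V_GS − V_TN = √(2 I_D / k_n) = √(2 × 0.393 / 2.26) = 0.59 V.
V_GS = 1.24 + 0.59 = 1.83 V.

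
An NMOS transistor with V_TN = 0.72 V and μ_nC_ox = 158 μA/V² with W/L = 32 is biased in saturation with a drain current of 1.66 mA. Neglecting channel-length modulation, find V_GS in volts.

k_n = μ_nC_ox · (W/L) = 5.056 mA/V².
In saturation I_D = ½ k_n (V_GS − V_TN)², so V_GS − V_TN = √(2 I_D / k_n) = √(2 × 1.66 / 5.056) = 0.81 V.
V_GS = 0.72 + 0.81 = 1.53 V.

V_GS = 1.53 V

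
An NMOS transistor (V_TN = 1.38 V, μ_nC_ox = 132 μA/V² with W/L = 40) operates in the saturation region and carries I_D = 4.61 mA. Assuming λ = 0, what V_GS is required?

k_n = μ_nC_ox · (W/L) = 5.28 mA/V².
In saturation I_D = ½ k_n (V_GS − V_TN)², so V_GS − V_TN = √(2 I_D / k_n) = √(2 × 4.61 / 5.28) = 1.32 V.
V_GS = 1.38 + 1.32 = 2.7 V.

V_GS = 2.70 V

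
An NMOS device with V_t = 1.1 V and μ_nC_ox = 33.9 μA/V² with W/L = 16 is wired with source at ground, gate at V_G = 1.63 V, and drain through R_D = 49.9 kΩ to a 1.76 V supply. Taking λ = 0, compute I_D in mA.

V_GS = V_G = 1.63 V, so V_ov = 1.63 − 1.1 = 0.53 V.
k_n = μ_nC_ox · (W/L) = 0.5424 mA/V².
Assume saturation: I_D = ½ k_n V_ov² = 0.5 × 0.5424 × 0.53² = 0.0762 mA, giving V_DS = V_DD − I_D R_D = 1.76 − 0.0762 × 49.9 = -2.04 V.
But -2.04 V < V_ov = 0.53 V, so the device is actually in triode.
In triode I_D = k_n[V_ov V_DS − ½ V_DS²] and I_D = (V_DD − V_DS)/R_D. Equating: 13.5 V_DS² − 15.34 V_DS + 1.76 = 0, giving V_DS = 0.129 V (the root below V_ov).
I_D = (1.76 − 0.129) / 49.9 = 0.0327 mA.

I_D = 0.0327 mA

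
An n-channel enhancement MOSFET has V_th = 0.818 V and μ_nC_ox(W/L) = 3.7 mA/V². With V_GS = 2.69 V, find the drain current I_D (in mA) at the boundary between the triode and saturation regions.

I_D = 6.48 mA

At the boundary V_DS = V_ov = V_GS − V_th = 2.69 − 0.818 = 1.87 V.
I_D = ½ k_n V_ov² = 0.5 × 3.7 × 1.87² = 6.48 mA.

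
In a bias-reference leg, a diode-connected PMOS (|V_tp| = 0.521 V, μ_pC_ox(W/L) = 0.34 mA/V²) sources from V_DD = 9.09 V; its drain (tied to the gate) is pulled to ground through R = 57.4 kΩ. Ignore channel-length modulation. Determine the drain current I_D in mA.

With gate tied to drain, V_SG = V_SD ≥ V_SG − |V_tp|, so the device is in saturation.
KCL at the drain: ½ k_p (V_SG − |V_tp|)² = (V_DD − V_SG)/R.
Let x = V_SG − 0.521. Then 9.76 x² + x − 8.569 = 0, giving x = 0.887 V (positive root), so V_SG = 1.41 V.
I_D = (V_DD − V_SG)/R = (9.09 − 1.41) / 57.4 = 0.134 mA.

I_D = 0.134 mA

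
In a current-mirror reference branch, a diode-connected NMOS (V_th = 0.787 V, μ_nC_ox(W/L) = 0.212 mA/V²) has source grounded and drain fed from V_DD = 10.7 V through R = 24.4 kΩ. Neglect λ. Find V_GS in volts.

V_GS = 2.56 V

With gate tied to drain, V_GS = V_DS ≥ V_GS − V_th, so the device is in saturation.
KCL at the drain: ½ k_n (V_GS − V_th)² = (V_DD − V_GS)/R.
Let x = V_GS − 0.787. Then 2.59 x² + x − 9.913 = 0, giving x = 1.77 V (positive root), so V_GS = 2.56 V.
I_D = (V_DD − V_GS)/R = (10.7 − 2.56) / 24.4 = 0.334 mA.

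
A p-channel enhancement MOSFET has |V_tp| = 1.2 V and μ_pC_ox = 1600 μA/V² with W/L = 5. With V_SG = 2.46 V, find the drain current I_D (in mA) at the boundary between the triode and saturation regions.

At the boundary V_SD = V_ov = V_SG − |V_tp| = 2.46 − 1.2 = 1.26 V.
k_p = μ_pC_ox · (W/L) = 8 mA/V².
I_D = ½ k_p V_ov² = 0.5 × 8 × 1.26² = 6.35 mA.

I_D = 6.35 mA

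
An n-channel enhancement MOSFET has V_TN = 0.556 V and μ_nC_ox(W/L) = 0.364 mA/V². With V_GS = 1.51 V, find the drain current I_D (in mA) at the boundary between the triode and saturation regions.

At the boundary V_DS = V_ov = V_GS − V_TN = 1.51 − 0.556 = 0.954 V.
I_D = ½ k_n V_ov² = 0.5 × 0.364 × 0.954² = 0.166 mA.

I_D = 0.166 mA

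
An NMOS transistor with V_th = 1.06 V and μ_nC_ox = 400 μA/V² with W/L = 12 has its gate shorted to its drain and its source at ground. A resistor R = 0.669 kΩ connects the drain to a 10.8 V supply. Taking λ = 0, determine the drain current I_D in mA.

With gate tied to drain, V_GS = V_DS ≥ V_GS − V_th, so the device is in saturation.
k_n = μ_nC_ox · (W/L) = 4.8 mA/V².
KCL at the drain: ½ k_n (V_GS − V_th)² = (V_DD − V_GS)/R.
Let x = V_GS − 1.06. Then 1.61 x² + x − 9.74 = 0, giving x = 2.17 V (positive root), so V_GS = 3.23 V.
I_D = (V_DD − V_GS)/R = (10.8 − 3.23) / 0.669 = 11.3 mA.

I_D = 11.3 mA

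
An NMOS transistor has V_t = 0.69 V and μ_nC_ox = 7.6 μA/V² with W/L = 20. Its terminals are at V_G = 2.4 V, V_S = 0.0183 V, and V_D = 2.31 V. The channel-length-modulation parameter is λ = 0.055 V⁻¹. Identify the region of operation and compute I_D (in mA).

Saturation; I_D = 0.245 mA

V_GS = V_G − V_S = 2.4 − 0.0183 = 2.38 V; V_DS = V_D − V_S = 2.31 − 0.0183 = 2.29 V.
k_n = μ_nC_ox · (W/L) = 0.152 mA/V².
V_ov = V_GS − V_t = 2.38 − 0.69 = 1.69 V.
Since V_DS = 2.29 V ≥ V_ov = 1.69 V, the device is in saturation.
I_D = ½ k_n V_ov² (1 + λ V_DS) = 0.5 × 0.152 × 1.69² × (1 + 0.055 × 2.29) = 0.245 mA.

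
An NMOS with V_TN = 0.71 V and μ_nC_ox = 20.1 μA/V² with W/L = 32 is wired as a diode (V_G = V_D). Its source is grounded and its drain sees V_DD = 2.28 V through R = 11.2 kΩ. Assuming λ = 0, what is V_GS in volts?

With gate tied to drain, V_GS = V_DS ≥ V_GS − V_TN, so the device is in saturation.
k_n = μ_nC_ox · (W/L) = 0.6432 mA/V².
KCL at the drain: ½ k_n (V_GS − V_TN)² = (V_DD − V_GS)/R.
Let x = V_GS − 0.71. Then 3.6 x² + x − 1.57 = 0, giving x = 0.536 V (positive root), so V_GS = 1.25 V.
I_D = (V_DD − V_GS)/R = (2.28 − 1.25) / 11.2 = 0.0923 mA.

V_GS = 1.25 V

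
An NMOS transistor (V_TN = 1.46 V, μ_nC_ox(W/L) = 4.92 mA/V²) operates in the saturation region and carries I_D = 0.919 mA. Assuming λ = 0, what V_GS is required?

V_GS = 2.07 V

In saturation I_D = ½ k_n (V_GS − V_TN)², so V_GS − V_TN = √(2 I_D / k_n) = √(2 × 0.919 / 4.92) = 0.611 V.
V_GS = 1.46 + 0.611 = 2.07 V.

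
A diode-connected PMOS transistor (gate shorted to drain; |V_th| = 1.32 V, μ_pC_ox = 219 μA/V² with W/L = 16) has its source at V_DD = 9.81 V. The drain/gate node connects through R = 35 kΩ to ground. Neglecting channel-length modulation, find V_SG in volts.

With gate tied to drain, V_SG = V_SD ≥ V_SG − |V_th|, so the device is in saturation.
k_p = μ_pC_ox · (W/L) = 3.504 mA/V².
KCL at the drain: ½ k_p (V_SG − |V_th|)² = (V_DD − V_SG)/R.
Let x = V_SG − 1.32. Then 61.3 x² + x − 8.49 = 0, giving x = 0.364 V (positive root), so V_SG = 1.68 V.
I_D = (V_DD − V_SG)/R = (9.81 − 1.68) / 35 = 0.232 mA.

V_SG = 1.68 V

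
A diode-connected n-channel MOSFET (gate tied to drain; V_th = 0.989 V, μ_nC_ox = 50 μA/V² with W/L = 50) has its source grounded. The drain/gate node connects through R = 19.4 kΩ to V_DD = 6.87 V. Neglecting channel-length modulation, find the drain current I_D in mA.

With gate tied to drain, V_GS = V_DS ≥ V_GS − V_th, so the device is in saturation.
k_n = μ_nC_ox · (W/L) = 2.5 mA/V².
KCL at the drain: ½ k_n (V_GS − V_th)² = (V_DD − V_GS)/R.
Let x = V_GS − 0.989. Then 24.2 x² + x − 5.881 = 0, giving x = 0.472 V (positive root), so V_GS = 1.46 V.
I_D = (V_DD − V_GS)/R = (6.87 − 1.46) / 19.4 = 0.279 mA.

I_D = 0.279 mA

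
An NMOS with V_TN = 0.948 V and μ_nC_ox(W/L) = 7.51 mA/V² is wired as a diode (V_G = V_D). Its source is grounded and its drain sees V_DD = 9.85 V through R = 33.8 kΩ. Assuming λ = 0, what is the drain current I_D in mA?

I_D = 0.256 mA

With gate tied to drain, V_GS = V_DS ≥ V_GS − V_TN, so the device is in saturation.
KCL at the drain: ½ k_n (V_GS − V_TN)² = (V_DD − V_GS)/R.
Let x = V_GS − 0.948. Then 127 x² + x − 8.902 = 0, giving x = 0.261 V (positive root), so V_GS = 1.21 V.
I_D = (V_DD − V_GS)/R = (9.85 − 1.21) / 33.8 = 0.256 mA.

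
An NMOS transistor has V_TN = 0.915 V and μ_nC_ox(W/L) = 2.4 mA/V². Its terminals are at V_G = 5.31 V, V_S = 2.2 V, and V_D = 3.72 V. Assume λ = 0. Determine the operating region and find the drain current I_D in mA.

V_GS = V_G − V_S = 5.31 − 2.2 = 3.11 V; V_DS = V_D − V_S = 3.72 − 2.2 = 1.52 V.
V_ov = V_GS − V_TN = 3.11 − 0.915 = 2.19 V.
Since V_DS = 1.52 V < V_ov = 2.19 V, the device is in the triode region.
I_D = k_n [V_ov · V_DS − ½ V_DS²] = 2.4 × [2.19 × 1.52 − 0.5 × 1.52²] = 5.23 mA.

Triode; I_D = 5.23 mA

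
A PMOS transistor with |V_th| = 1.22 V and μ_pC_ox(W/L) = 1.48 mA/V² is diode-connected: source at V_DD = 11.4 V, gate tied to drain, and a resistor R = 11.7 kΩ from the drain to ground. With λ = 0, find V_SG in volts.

With gate tied to drain, V_SG = V_SD ≥ V_SG − |V_th|, so the device is in saturation.
KCL at the drain: ½ k_p (V_SG − |V_th|)² = (V_DD − V_SG)/R.
Let x = V_SG − 1.22. Then 8.66 x² + x − 10.18 = 0, giving x = 1.03 V (positive root), so V_SG = 2.25 V.
I_D = (V_DD − V_SG)/R = (11.4 − 2.25) / 11.7 = 0.782 mA.

V_SG = 2.25 V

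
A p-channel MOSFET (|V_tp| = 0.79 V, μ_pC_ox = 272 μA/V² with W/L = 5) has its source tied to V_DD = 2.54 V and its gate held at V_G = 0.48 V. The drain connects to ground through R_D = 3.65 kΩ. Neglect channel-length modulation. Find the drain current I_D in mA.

I_D = 0.586 mA

V_SG = V_DD − V_G = 2.54 − 0.48 = 2.06 V, so V_ov = 2.06 − 0.79 = 1.27 V.
k_p = μ_pC_ox · (W/L) = 1.36 mA/V².
Assume saturation: I_D = ½ k_p V_ov² = 0.5 × 1.36 × 1.27² = 1.1 mA, giving V_SD = V_DD − I_D R_D = 2.54 − 1.1 × 3.65 = -1.46 V.
But -1.46 V < V_ov = 1.27 V, so the device is actually in triode.
In triode I_D = k_p[V_ov V_SD − ½ V_SD²] and I_D = (V_DD − V_SD)/R_D. Equating: 2.48 V_SD² − 7.304 V_SD + 2.54 = 0, giving V_SD = 0.403 V (the root below V_ov).
I_D = (2.54 − 0.403) / 3.65 = 0.586 mA.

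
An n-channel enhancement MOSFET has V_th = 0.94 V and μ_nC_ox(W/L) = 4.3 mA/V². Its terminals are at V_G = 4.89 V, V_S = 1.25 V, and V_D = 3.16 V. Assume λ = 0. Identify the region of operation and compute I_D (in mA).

V_GS = V_G − V_S = 4.89 − 1.25 = 3.64 V; V_DS = V_D − V_S = 3.16 − 1.25 = 1.91 V.
V_ov = V_GS − V_th = 3.64 − 0.94 = 2.7 V.
Since V_DS = 1.91 V < V_ov = 2.7 V, the device is in the triode region.
I_D = k_n [V_ov · V_DS − ½ V_DS²] = 4.3 × [2.7 × 1.91 − 0.5 × 1.91²] = 14.3 mA.

Triode; I_D = 14.3 mA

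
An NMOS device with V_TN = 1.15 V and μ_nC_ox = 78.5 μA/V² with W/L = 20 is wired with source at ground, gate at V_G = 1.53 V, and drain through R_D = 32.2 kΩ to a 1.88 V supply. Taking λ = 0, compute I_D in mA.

V_GS = V_G = 1.53 V, so V_ov = 1.53 − 1.15 = 0.38 V.
k_n = μ_nC_ox · (W/L) = 1.57 mA/V².
Assume saturation: I_D = ½ k_n V_ov² = 0.5 × 1.57 × 0.38² = 0.113 mA, giving V_DS = V_DD − I_D R_D = 1.88 − 0.113 × 32.2 = -1.77 V.
But -1.77 V < V_ov = 0.38 V, so the device is actually in triode.
In triode I_D = k_n[V_ov V_DS − ½ V_DS²] and I_D = (V_DD − V_DS)/R_D. Equating: 25.3 V_DS² − 20.21 V_DS + 1.88 = 0, giving V_DS = 0.107 V (the root below V_ov).
I_D = (1.88 − 0.107) / 32.2 = 0.055 mA.

I_D = 0.0550 mA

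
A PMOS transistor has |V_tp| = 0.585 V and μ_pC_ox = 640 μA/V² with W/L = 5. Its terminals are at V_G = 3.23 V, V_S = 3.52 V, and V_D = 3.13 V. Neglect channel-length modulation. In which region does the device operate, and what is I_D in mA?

Cutoff; I_D = 0 mA

V_SG = V_S − V_G = 3.52 − 3.23 = 0.29 V; V_SD = V_S − V_D = 3.52 − 3.13 = 0.39 V.
V_SG = 0.29 V < |V_tp| = 0.585 V, so the transistor is in cutoff.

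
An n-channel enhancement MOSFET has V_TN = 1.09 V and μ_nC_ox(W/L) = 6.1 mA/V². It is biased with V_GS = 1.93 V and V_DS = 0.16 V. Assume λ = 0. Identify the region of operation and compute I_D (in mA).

Triode; I_D = 0.742 mA

V_ov = V_GS − V_TN = 1.93 − 1.09 = 0.84 V.
Since V_DS = 0.16 V < V_ov = 0.84 V, the device is in the triode region.
I_D = k_n [V_ov · V_DS − ½ V_DS²] = 6.1 × [0.84 × 0.16 − 0.5 × 0.16²] = 0.742 mA.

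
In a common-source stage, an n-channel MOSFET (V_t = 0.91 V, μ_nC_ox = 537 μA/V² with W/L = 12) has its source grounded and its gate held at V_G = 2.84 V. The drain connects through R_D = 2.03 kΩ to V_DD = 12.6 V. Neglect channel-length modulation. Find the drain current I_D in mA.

V_GS = V_G = 2.84 V, so V_ov = 2.84 − 0.91 = 1.93 V.
k_n = μ_nC_ox · (W/L) = 6.444 mA/V².
Assume saturation: I_D = ½ k_n V_ov² = 0.5 × 6.444 × 1.93² = 12 mA, giving V_DS = V_DD − I_D R_D = 12.6 − 12 × 2.03 = -11.8 V.
But -11.8 V < V_ov = 1.93 V, so the device is actually in triode.
In triode I_D = k_n[V_ov V_DS − ½ V_DS²] and I_D = (V_DD − V_DS)/R_D. Equating: 6.54 V_DS² − 26.25 V_DS + 12.6 = 0, giving V_DS = 0.558 V (the root below V_ov).
I_D = (12.6 − 0.558) / 2.03 = 5.93 mA.

I_D = 5.93 mA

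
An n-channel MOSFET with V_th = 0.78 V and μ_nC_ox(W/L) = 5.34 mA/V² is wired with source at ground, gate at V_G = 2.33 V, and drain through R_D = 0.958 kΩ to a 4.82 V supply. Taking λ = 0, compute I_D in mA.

I_D = 4.33 mA

V_GS = V_G = 2.33 V, so V_ov = 2.33 − 0.78 = 1.55 V.
Assume saturation: I_D = ½ k_n V_ov² = 0.5 × 5.34 × 1.55² = 6.41 mA, giving V_DS = V_DD − I_D R_D = 4.82 − 6.41 × 0.958 = -1.33 V.
But -1.33 V < V_ov = 1.55 V, so the device is actually in triode.
In triode I_D = k_n[V_ov V_DS − ½ V_DS²] and I_D = (V_DD − V_DS)/R_D. Equating: 2.56 V_DS² − 8.929 V_DS + 4.82 = 0, giving V_DS = 0.667 V (the root below V_ov).
I_D = (4.82 − 0.667) / 0.958 = 4.33 mA.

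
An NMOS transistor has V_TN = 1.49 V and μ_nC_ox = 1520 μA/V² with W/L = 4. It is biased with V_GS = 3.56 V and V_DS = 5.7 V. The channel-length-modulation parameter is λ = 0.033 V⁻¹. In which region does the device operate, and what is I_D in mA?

k_n = μ_nC_ox · (W/L) = 6.08 mA/V².
V_ov = V_GS − V_TN = 3.56 − 1.49 = 2.07 V.
Since V_DS = 5.7 V ≥ V_ov = 2.07 V, the device is in saturation.
I_D = ½ k_n V_ov² (1 + λ V_DS) = 0.5 × 6.08 × 2.07² × (1 + 0.033 × 5.7) = 15.5 mA.

Saturation; I_D = 15.5 mA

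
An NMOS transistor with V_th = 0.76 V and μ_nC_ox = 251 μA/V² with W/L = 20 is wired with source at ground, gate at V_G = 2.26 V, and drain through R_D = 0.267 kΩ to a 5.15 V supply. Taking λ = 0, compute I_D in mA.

V_GS = V_G = 2.26 V, so V_ov = 2.26 − 0.76 = 1.5 V.
k_n = μ_nC_ox · (W/L) = 5.02 mA/V².
Assume saturation: I_D = ½ k_n V_ov² = 0.5 × 5.02 × 1.5² = 5.65 mA, giving V_DS = V_DD − I_D R_D = 5.15 − 5.65 × 0.267 = 3.64 V.
V_DS = 3.64 V ≥ V_ov = 1.5 V, confirming saturation.

I_D = 5.65 mA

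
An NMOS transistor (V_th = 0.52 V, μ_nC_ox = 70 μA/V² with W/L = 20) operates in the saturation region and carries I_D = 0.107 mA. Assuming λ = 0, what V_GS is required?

V_GS = 0.911 V

k_n = μ_nC_ox · (W/L) = 1.4 mA/V².
In saturation I_D = ½ k_n (V_GS − V_th)², so V_GS − V_th = √(2 I_D / k_n) = √(2 × 0.107 / 1.4) = 0.391 V.
V_GS = 0.52 + 0.391 = 0.911 V.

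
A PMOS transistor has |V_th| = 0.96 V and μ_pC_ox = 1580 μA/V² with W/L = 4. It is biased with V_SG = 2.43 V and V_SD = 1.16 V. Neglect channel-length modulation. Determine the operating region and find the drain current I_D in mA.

k_p = μ_pC_ox · (W/L) = 6.32 mA/V².
V_ov = V_SG − |V_th| = 2.43 − 0.96 = 1.47 V.
Since V_SD = 1.16 V < V_ov = 1.47 V, the device is in the triode region.
I_D = k_p [V_ov · V_SD − ½ V_SD²] = 6.32 × [1.47 × 1.16 − 0.5 × 1.16²] = 6.52 mA.

Triode; I_D = 6.52 mA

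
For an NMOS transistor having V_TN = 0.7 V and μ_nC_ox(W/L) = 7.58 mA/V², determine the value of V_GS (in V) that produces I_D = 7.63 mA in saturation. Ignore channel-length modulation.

V_GS = 2.12 V

In saturation I_D = ½ k_n (V_GS − V_TN)², so V_GS − V_TN = √(2 I_D / k_n) = √(2 × 7.63 / 7.58) = 1.42 V.
V_GS = 0.7 + 1.42 = 2.12 V.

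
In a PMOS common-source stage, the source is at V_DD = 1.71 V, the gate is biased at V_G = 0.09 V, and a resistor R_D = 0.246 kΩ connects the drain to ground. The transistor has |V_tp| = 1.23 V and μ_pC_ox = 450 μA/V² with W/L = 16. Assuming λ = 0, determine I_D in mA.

V_SG = V_DD − V_G = 1.71 − 0.09 = 1.62 V, so V_ov = 1.62 − 1.23 = 0.39 V.
k_p = μ_pC_ox · (W/L) = 7.2 mA/V².
Assume saturation: I_D = ½ k_p V_ov² = 0.5 × 7.2 × 0.39² = 0.548 mA, giving V_SD = V_DD − I_D R_D = 1.71 − 0.548 × 0.246 = 1.58 V.
V_SD = 1.58 V ≥ V_ov = 0.39 V, confirming saturation.

I_D = 0.548 mA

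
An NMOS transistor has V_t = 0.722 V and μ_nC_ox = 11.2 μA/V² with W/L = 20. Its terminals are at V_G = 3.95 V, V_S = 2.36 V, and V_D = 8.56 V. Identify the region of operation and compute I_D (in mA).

Saturation; I_D = 0.0844 mA

V_GS = V_G − V_S = 3.95 − 2.36 = 1.59 V; V_DS = V_D − V_S = 8.56 − 2.36 = 6.2 V.
k_n = μ_nC_ox · (W/L) = 0.224 mA/V².
V_ov = V_GS − V_t = 1.59 − 0.722 = 0.868 V.
Since V_DS = 6.2 V ≥ V_ov = 0.868 V, the device is in saturation.
I_D = ½ k_n V_ov² = 0.5 × 0.224 × 0.868² = 0.0844 mA.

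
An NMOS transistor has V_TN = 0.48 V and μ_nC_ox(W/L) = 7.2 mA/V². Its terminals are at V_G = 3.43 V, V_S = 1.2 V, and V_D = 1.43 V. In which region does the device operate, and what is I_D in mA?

Triode; I_D = 2.71 mA

V_GS = V_G − V_S = 3.43 − 1.2 = 2.23 V; V_DS = V_D − V_S = 1.43 − 1.2 = 0.23 V.
V_ov = V_GS − V_TN = 2.23 − 0.48 = 1.75 V.
Since V_DS = 0.23 V < V_ov = 1.75 V, the device is in the triode region.
I_D = k_n [V_ov · V_DS − ½ V_DS²] = 7.2 × [1.75 × 0.23 − 0.5 × 0.23²] = 2.71 mA.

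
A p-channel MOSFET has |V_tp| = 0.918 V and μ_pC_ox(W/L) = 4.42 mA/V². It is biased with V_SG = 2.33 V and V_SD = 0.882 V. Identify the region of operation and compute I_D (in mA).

Triode; I_D = 3.79 mA

V_ov = V_SG − |V_tp| = 2.33 − 0.918 = 1.41 V.
Since V_SD = 0.882 V < V_ov = 1.41 V, the device is in the triode region.
I_D = k_p [V_ov · V_SD − ½ V_SD²] = 4.42 × [1.41 × 0.882 − 0.5 × 0.882²] = 3.79 mA.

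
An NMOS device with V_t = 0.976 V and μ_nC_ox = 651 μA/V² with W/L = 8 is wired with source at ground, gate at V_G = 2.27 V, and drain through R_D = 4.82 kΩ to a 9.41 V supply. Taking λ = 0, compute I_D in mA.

V_GS = V_G = 2.27 V, so V_ov = 2.27 − 0.976 = 1.29 V.
k_n = μ_nC_ox · (W/L) = 5.208 mA/V².
Assume saturation: I_D = ½ k_n V_ov² = 0.5 × 5.208 × 1.29² = 4.36 mA, giving V_DS = V_DD − I_D R_D = 9.41 − 4.36 × 4.82 = -11.6 V.
But -11.6 V < V_ov = 1.29 V, so the device is actually in triode.
In triode I_D = k_n[V_ov V_DS − ½ V_DS²] and I_D = (V_DD − V_DS)/R_D. Equating: 12.6 V_DS² − 33.48 V_DS + 9.41 = 0, giving V_DS = 0.319 V (the root below V_ov).
I_D = (9.41 − 0.319) / 4.82 = 1.89 mA.

I_D = 1.89 mA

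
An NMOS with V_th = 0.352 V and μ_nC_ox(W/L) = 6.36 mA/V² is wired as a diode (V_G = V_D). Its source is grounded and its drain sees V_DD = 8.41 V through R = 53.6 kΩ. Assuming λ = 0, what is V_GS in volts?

V_GS = 0.567 V

With gate tied to drain, V_GS = V_DS ≥ V_GS − V_th, so the device is in saturation.
KCL at the drain: ½ k_n (V_GS − V_th)² = (V_DD − V_GS)/R.
Let x = V_GS − 0.352. Then 170 x² + x − 8.058 = 0, giving x = 0.215 V (positive root), so V_GS = 0.567 V.
I_D = (V_DD − V_GS)/R = (8.41 − 0.567) / 53.6 = 0.146 mA.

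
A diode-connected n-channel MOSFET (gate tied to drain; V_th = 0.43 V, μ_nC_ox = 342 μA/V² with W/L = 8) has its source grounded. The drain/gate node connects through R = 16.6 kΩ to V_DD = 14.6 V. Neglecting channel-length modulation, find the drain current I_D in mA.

I_D = 0.807 mA

With gate tied to drain, V_GS = V_DS ≥ V_GS − V_th, so the device is in saturation.
k_n = μ_nC_ox · (W/L) = 2.736 mA/V².
KCL at the drain: ½ k_n (V_GS − V_th)² = (V_DD − V_GS)/R.
Let x = V_GS − 0.43. Then 22.7 x² + x − 14.17 = 0, giving x = 0.768 V (positive root), so V_GS = 1.2 V.
I_D = (V_DD − V_GS)/R = (14.6 − 1.2) / 16.6 = 0.807 mA.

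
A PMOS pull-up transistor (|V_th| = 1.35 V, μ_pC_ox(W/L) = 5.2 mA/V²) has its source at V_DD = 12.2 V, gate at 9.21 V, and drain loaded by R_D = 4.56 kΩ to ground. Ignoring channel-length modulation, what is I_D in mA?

V_SG = V_DD − V_G = 12.2 − 9.21 = 2.99 V, so V_ov = 2.99 − 1.35 = 1.64 V.
Assume saturation: I_D = ½ k_p V_ov² = 0.5 × 5.2 × 1.64² = 6.99 mA, giving V_SD = V_DD − I_D R_D = 12.2 − 6.99 × 4.56 = -19.7 V.
But -19.7 V < V_ov = 1.64 V, so the device is actually in triode.
In triode I_D = k_p[V_ov V_SD − ½ V_SD²] and I_D = (V_DD − V_SD)/R_D. Equating: 11.9 V_SD² − 39.89 V_SD + 12.2 = 0, giving V_SD = 0.34 V (the root below V_ov).
I_D = (12.2 − 0.34) / 4.56 = 2.6 mA.

I_D = 2.60 mA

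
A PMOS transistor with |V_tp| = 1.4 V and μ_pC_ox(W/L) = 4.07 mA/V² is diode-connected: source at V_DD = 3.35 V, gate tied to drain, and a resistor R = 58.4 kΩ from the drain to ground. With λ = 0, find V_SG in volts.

V_SG = 1.52 V

With gate tied to drain, V_SG = V_SD ≥ V_SG − |V_tp|, so the device is in saturation.
KCL at the drain: ½ k_p (V_SG − |V_tp|)² = (V_DD − V_SG)/R.
Let x = V_SG − 1.4. Then 119 x² + x − 1.95 = 0, giving x = 0.124 V (positive root), so V_SG = 1.52 V.
I_D = (V_DD − V_SG)/R = (3.35 − 1.52) / 58.4 = 0.0313 mA.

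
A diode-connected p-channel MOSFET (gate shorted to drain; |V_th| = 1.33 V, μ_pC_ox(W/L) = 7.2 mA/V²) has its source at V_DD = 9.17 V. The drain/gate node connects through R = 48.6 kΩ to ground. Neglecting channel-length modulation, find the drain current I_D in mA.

With gate tied to drain, V_SG = V_SD ≥ V_SG − |V_th|, so the device is in saturation.
KCL at the drain: ½ k_p (V_SG − |V_th|)² = (V_DD − V_SG)/R.
Let x = V_SG − 1.33. Then 175 x² + x − 7.84 = 0, giving x = 0.209 V (positive root), so V_SG = 1.54 V.
I_D = (V_DD − V_SG)/R = (9.17 − 1.54) / 48.6 = 0.157 mA.

I_D = 0.157 mA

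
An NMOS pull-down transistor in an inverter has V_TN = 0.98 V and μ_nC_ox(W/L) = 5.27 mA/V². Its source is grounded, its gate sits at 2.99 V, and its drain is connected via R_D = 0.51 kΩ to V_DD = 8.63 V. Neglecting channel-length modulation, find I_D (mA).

V_GS = V_G = 2.99 V, so V_ov = 2.99 − 0.98 = 2.01 V.
Assume saturation: I_D = ½ k_n V_ov² = 0.5 × 5.27 × 2.01² = 10.6 mA, giving V_DS = V_DD − I_D R_D = 8.63 − 10.6 × 0.51 = 3.2 V.
V_DS = 3.2 V ≥ V_ov = 2.01 V, confirming saturation.

I_D = 10.6 mA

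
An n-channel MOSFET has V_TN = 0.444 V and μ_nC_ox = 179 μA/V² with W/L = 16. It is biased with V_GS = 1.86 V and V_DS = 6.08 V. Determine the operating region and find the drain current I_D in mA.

k_n = μ_nC_ox · (W/L) = 2.864 mA/V².
V_ov = V_GS − V_TN = 1.86 − 0.444 = 1.42 V.
Since V_DS = 6.08 V ≥ V_ov = 1.42 V, the device is in saturation.
I_D = ½ k_n V_ov² = 0.5 × 2.864 × 1.42² = 2.87 mA.

Saturation; I_D = 2.87 mA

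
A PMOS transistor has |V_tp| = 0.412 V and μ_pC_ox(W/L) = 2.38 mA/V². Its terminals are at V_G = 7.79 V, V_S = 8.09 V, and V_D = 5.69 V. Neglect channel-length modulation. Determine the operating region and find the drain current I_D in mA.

V_SG = V_S − V_G = 8.09 − 7.79 = 0.3 V; V_SD = V_S − V_D = 8.09 − 5.69 = 2.4 V.
V_SG = 0.3 V < |V_tp| = 0.412 V, so the transistor is in cutoff.

Cutoff; I_D = 0 mA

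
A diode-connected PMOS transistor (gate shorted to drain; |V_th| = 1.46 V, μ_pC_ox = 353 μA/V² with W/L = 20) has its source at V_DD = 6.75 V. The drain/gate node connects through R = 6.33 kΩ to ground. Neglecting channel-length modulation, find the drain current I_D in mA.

I_D = 0.762 mA

With gate tied to drain, V_SG = V_SD ≥ V_SG − |V_th|, so the device is in saturation.
k_p = μ_pC_ox · (W/L) = 7.06 mA/V².
KCL at the drain: ½ k_p (V_SG − |V_th|)² = (V_DD − V_SG)/R.
Let x = V_SG − 1.46. Then 22.3 x² + x − 5.29 = 0, giving x = 0.465 V (positive root), so V_SG = 1.92 V.
I_D = (V_DD − V_SG)/R = (6.75 − 1.92) / 6.33 = 0.762 mA.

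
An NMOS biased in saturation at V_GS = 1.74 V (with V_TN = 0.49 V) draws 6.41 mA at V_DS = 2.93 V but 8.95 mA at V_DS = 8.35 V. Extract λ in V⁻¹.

With V_GS fixed, I_D ∝ (1 + λ V_DS) in saturation, so I_D2/I_D1 = (1 + λ V_DS2)/(1 + λ V_DS1).
8.95/6.41 = 1.396 = (1 + 8.35 λ)/(1 + 2.93 λ).
Solving: λ (I_D1 V_DS2 − I_D2 V_DS1) = I_D2 − I_D1, so λ = (8.95 − 6.41) / (6.41 × 8.35 − 8.95 × 2.93) = 2.54 / 27.3 = 0.093 V⁻¹.

λ = 0.0930 V⁻¹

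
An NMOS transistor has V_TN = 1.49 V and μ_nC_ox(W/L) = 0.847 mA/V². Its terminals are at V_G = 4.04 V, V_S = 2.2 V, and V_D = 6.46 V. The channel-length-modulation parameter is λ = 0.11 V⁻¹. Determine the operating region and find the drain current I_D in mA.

Saturation; I_D = 0.0762 mA

V_GS = V_G − V_S = 4.04 − 2.2 = 1.84 V; V_DS = V_D − V_S = 6.46 − 2.2 = 4.26 V.
V_ov = V_GS − V_TN = 1.84 − 1.49 = 0.35 V.
Since V_DS = 4.26 V ≥ V_ov = 0.35 V, the device is in saturation.
I_D = ½ k_n V_ov² (1 + λ V_DS) = 0.5 × 0.847 × 0.35² × (1 + 0.11 × 4.26) = 0.0762 mA.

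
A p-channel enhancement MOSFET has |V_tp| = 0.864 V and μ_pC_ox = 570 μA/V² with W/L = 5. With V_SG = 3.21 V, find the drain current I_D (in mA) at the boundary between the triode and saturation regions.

At the boundary V_SD = V_ov = V_SG − |V_tp| = 3.21 − 0.864 = 2.35 V.
k_p = μ_pC_ox · (W/L) = 2.85 mA/V².
I_D = ½ k_p V_ov² = 0.5 × 2.85 × 2.35² = 7.84 mA.

I_D = 7.84 mA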